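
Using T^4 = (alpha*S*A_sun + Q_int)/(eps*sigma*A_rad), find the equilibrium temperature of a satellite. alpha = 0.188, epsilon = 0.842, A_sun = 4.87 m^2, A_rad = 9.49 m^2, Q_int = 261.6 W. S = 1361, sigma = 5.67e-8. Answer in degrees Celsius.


Numerator = alpha*S*A_sun + Q_int = 0.188*1361*4.87 + 261.6 = 1507.6772 W
Denominator = eps*sigma*A_rad = 0.842*5.67e-8*9.49 = 4.5306589e-07 W/K^4
T^4 = 3.3277217e+09 K^4
T = 240.1799 K = -32.9701 C

-32.9701 degrees Celsius


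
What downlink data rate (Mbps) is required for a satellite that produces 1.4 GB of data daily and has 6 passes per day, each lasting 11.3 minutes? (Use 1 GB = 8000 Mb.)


total contact time = 6 * 11.3 * 60 = 4068.0000 s
data = 1.4 GB = 11200.0000 Mb
rate = 11200.0000 / 4068.0000 = 2.7532 Mbps

2.7532 Mbps


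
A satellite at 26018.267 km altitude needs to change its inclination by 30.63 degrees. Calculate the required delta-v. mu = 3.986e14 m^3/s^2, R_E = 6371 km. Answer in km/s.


r = 32389.2670 km = 3.2389267e+07 m
V = sqrt(mu/r) = 3508.0687 m/s
di = 30.63 deg = 0.5345943 rad
dV = 2*V*sin(di/2) = 2*3508.0687*sin(0.2672972)
dV = 1853.1412 m/s = 1.8531 km/s

1.8531 km/s


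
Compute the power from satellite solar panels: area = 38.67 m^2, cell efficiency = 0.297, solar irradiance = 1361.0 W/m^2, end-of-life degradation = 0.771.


P = area * eta * S * degradation
P = 38.67 * 0.297 * 1361.0 * 0.771
P = 12051.5560 W

12051.5560 W


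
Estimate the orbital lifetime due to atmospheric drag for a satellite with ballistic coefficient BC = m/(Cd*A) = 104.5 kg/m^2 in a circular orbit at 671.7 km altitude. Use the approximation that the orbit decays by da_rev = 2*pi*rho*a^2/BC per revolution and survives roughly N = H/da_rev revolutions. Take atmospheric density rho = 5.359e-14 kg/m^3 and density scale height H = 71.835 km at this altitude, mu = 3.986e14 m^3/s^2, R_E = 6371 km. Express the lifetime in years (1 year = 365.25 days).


a = R_E + alt = 7042.7000 km = 7.0427e+06 m
da_rev = 2*pi*rho*a^2/BC = 2*pi*5.359e-14*(7.0427e+06)^2/104.5 = 0.159818008 m per revolution
N = H/da_rev = 71835.0000 m / 0.159818008 m = 449480.0113 revolutions
P = 2*pi*sqrt(a^3/mu) = 5881.9321 s
lifetime = N*P = 449480.0113 * 5881.9321 = 2.6438109e+09 s = 30599.6631 days
years = 30599.6631 / 365.25 = 83.7773 years

83.7773 years


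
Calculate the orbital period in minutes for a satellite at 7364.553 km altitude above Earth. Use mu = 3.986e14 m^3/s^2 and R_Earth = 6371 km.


r = 13735.5530 km = 1.3735553e+07 m
T = 2*pi*sqrt(r^3/mu) = 2*pi*sqrt(2.5914238e+21 / 3.986e14)
T = 16020.6615 s = 267.0110 min

267.0110 minutes


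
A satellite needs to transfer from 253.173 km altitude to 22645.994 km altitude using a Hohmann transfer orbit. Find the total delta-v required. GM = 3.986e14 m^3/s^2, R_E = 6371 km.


r1 = 6624.1730 km = 6.624173e+06 m
r2 = 29016.9940 km = 2.9016994e+07 m
dv1 = sqrt(mu/r1)*(sqrt(2*r2/(r1+r2)) - 1) = 2141.3087 m/s
dv2 = sqrt(mu/r2)*(1 - sqrt(2*r1/(r1+r2))) = 1446.6340 m/s
total dv = |dv1| + |dv2| = 2141.3087 + 1446.6340 = 3587.9427 m/s = 3.5879 km/s

3.5879 km/s


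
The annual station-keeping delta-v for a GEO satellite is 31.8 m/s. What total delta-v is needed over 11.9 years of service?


dV = rate * years = 31.8 * 11.9
dV = 378.4200 m/s

378.4200 m/s


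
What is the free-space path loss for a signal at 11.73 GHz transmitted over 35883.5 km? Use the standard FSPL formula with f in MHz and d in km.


f = 11.73 GHz = 11730.0000 MHz
d = 35883.5 km
FSPL = 32.44 + 20*log10(11730.0000) + 20*log10(35883.5)
FSPL = 32.44 + 81.3860 + 91.0979
FSPL = 204.9239 dB

204.9239 dB


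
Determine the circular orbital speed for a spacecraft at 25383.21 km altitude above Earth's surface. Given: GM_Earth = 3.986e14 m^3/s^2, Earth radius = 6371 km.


r = R_E + alt = 6371.0 + 25383.21 = 31754.2100 km = 3.175421e+07 m
v = sqrt(mu/r) = sqrt(3.986e14 / 3.175421e+07) = 3542.9742 m/s = 3.5430 km/s

3.5430 km/s


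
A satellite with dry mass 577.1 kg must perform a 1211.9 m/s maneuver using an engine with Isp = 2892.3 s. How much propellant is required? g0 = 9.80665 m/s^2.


ve = Isp * g0 = 2892.3 * 9.80665 = 28363.773795 m/s
mass ratio = exp(dv/ve) = exp(1211.9/28363.773795) = 1.04365298
m_prop = m_dry * (mr - 1) = 577.1 * (1.04365298 - 1)
m_prop = 25.1921 kg

25.1921 kg


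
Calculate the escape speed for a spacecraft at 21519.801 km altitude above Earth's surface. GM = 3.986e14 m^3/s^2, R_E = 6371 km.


r = 6371.0 + 21519.801 = 27890.8010 km = 2.7890801e+07 m
v_esc = sqrt(2*mu/r) = sqrt(2*3.986e14 / 2.7890801e+07)
v_esc = 5346.2979 m/s = 5.3463 km/s

5.3463 km/s


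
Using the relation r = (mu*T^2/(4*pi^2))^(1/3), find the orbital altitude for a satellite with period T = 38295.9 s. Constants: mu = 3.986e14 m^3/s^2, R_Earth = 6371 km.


T = 38295.9 s
r = (mu*T^2/(4*pi^2))^(1/3) = (3.986e14 * 38295.9^2 / (4*pi^2))^(1/3)
r = 2.4556174e+07 m = 24556.1742 km
alt = r - R_E = 24556.1742 - 6371 = 18185.1742 km

18185.1742 km


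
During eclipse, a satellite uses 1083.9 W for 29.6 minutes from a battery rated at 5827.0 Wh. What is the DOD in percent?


E_used = P * t / 60 = 1083.9 * 29.6 / 60 = 534.7240 Wh
DOD = E_used / E_total * 100 = 534.7240 / 5827.0 * 100
DOD = 9.1767 %

9.1767 %


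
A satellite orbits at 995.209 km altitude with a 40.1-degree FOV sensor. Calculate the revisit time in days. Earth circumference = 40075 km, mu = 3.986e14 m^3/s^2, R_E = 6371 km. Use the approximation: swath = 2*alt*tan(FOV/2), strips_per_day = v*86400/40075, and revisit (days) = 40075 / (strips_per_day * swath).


swath = 2*995.209*tan(0.3499385) = 726.4206 km
v = sqrt(mu/r) = 7356.0831 m/s = 7.3561 km/s
strips/day = v*86400/40075 = 7.3561*86400/40075 = 15.8594
coverage/day = strips * swath = 15.8594 * 726.4206 = 11520.5972 km
revisit = 40075 / 11520.5972 = 3.4786 days

3.4786 days


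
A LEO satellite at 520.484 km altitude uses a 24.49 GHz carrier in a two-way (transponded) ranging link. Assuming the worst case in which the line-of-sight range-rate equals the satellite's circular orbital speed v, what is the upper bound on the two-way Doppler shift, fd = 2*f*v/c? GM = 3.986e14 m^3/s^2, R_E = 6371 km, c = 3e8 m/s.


r = 6.891484e+06 m
v = sqrt(mu/r) = 7605.2286 m/s (worst-case radial velocity)
f = 24.49 GHz = 2.449e+10 Hz
fd = 2*f*v/c = 2*2.449e+10*7605.2286/3.0e+08
fd = 1.2416803e+06 Hz

1.2417e+06 Hz


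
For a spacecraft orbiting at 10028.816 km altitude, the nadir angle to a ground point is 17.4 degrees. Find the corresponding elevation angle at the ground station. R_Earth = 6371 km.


r = R_E + alt = 16399.8160 km
Law of sines in the satellite / Earth-center / ground-point triangle:
  sin(nadir)/R_E = sin(90 + el)/r  =>  cos(el) = (r/R_E)*sin(nadir)
cos(el) = (16399.8160 / 6371.0000) * sin(17.4 deg) = 0.7697715
el = arccos(0.7697715) = 39.6666 deg
(Earth-central angle = 90 - nadir - el = 32.9334 deg)

39.6666 degrees


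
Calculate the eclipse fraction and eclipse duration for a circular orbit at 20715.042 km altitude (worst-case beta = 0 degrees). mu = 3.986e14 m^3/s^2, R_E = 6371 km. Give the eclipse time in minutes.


r = 27086.0420 km
T = 739.3980 min
Eclipse fraction = arcsin(R_E/r)/pi = arcsin(6371.0000/27086.0420)/pi
= arcsin(0.2352134)/pi = 0.0755789
Eclipse duration = 0.0755789 * 739.3980 = 55.8829 min

55.8829 minutes


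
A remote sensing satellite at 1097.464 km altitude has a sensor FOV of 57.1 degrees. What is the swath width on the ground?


FOV = 57.1 deg = 0.996583 rad
swath = 2 * alt * tan(FOV/2) = 2 * 1097.464 * tan(0.4982915)
swath = 2 * 1097.464 * 0.5440862
swath = 1194.2300 km

1194.2300 km


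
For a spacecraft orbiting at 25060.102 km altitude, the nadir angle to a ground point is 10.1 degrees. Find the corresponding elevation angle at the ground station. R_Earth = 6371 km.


r = R_E + alt = 31431.1020 km
Law of sines in the satellite / Earth-center / ground-point triangle:
  sin(nadir)/R_E = sin(90 + el)/r  =>  cos(el) = (r/R_E)*sin(nadir)
cos(el) = (31431.1020 / 6371.0000) * sin(10.1 deg) = 0.8651655
el = arccos(0.8651655) = 30.0984 deg
(Earth-central angle = 90 - nadir - el = 49.8016 deg)

30.0984 degrees


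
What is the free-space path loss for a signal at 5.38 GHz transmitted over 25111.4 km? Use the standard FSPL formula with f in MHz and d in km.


f = 5.38 GHz = 5380.0000 MHz
d = 25111.4 km
FSPL = 32.44 + 20*log10(5380.0000) + 20*log10(25111.4)
FSPL = 32.44 + 74.6156 + 87.9974
FSPL = 195.0531 dB

195.0531 dB


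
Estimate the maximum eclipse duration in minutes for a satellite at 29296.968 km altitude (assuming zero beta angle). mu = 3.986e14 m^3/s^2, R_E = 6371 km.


r = 35667.9680 km
T = 1117.3199 min
Eclipse fraction = arcsin(R_E/r)/pi = arcsin(6371.0000/35667.9680)/pi
= arcsin(0.1786197)/pi = 0.05716316
Eclipse duration = 0.05716316 * 1117.3199 = 63.8695 min

63.8695 minutes


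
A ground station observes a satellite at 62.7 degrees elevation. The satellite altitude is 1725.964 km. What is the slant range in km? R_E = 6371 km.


h = 1725.964 km, el = 62.7 deg
d = -R_E*sin(el) + sqrt((R_E*sin(el))^2 + 2*R_E*h + h^2)
d = -6371.0000*sin(1.0943) + sqrt((6371.0000*0.8886172)^2 + 2*6371.0000*1725.964 + 1725.964^2)
d = 1889.9382 km

1889.9382 km


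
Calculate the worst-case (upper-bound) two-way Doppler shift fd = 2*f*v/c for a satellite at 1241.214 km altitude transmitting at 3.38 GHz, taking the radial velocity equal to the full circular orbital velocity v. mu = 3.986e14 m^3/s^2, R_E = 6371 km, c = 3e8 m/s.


r = 7.612214e+06 m
v = sqrt(mu/r) = 7236.2432 m/s (worst-case radial velocity)
f = 3.38 GHz = 3.38e+09 Hz
fd = 2*f*v/c = 2*3.38e+09*7236.2432/3.0e+08
fd = 163056.6794 Hz

163056.6794 Hz


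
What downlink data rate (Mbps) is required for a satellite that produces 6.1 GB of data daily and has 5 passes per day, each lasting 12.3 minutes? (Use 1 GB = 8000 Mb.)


total contact time = 5 * 12.3 * 60 = 3690.0000 s
data = 6.1 GB = 48800.0000 Mb
rate = 48800.0000 / 3690.0000 = 13.2249 Mbps

13.2249 Mbps


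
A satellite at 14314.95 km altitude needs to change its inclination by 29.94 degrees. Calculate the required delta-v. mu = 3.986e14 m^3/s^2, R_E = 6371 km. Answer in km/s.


r = 20685.9500 km = 2.068595e+07 m
V = sqrt(mu/r) = 4389.6603 m/s
di = 29.94 deg = 0.5225516 rad
dV = 2*V*sin(di/2) = 2*4389.6603*sin(0.2612758)
dV = 2267.8148 m/s = 2.2678 km/s

2.2678 km/s


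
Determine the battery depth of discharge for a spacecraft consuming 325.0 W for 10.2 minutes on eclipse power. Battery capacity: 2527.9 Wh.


E_used = P * t / 60 = 325.0 * 10.2 / 60 = 55.2500 Wh
DOD = E_used / E_total * 100 = 55.2500 / 2527.9 * 100
DOD = 2.1856 %

2.1856 %


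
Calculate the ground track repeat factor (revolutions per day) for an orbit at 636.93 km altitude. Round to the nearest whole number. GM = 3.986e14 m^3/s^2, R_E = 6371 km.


r = 7.00793e+06 m
T = 2*pi*sqrt(r^3/mu) = 5838.4270 s = 97.3071 min
revs/day = 1440 / 97.3071 = 14.7985
Rounded: 15 revolutions per day

15 revolutions per day


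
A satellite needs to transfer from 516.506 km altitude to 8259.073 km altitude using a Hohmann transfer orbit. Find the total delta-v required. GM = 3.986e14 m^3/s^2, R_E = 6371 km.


r1 = 6887.5060 km = 6.887506e+06 m
r2 = 14630.0730 km = 1.4630073e+07 m
dv1 = sqrt(mu/r1)*(sqrt(2*r2/(r1+r2)) - 1) = 1263.7106 m/s
dv2 = sqrt(mu/r2)*(1 - sqrt(2*r1/(r1+r2))) = 1043.3694 m/s
total dv = |dv1| + |dv2| = 1263.7106 + 1043.3694 = 2307.0800 m/s = 2.3071 km/s

2.3071 km/s


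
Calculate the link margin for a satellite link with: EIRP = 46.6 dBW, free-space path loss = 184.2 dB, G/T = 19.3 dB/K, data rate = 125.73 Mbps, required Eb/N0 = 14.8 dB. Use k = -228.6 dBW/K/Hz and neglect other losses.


C/N0 = EIRP - FSPL + G/T - k = 46.6 - 184.2 + 19.3 - (-228.6)
C/N0 = 110.3000 dB-Hz
R_b = 125.73 Mbps = 1.2573e+08 bps -> 10*log10(R_b) = 80.9944 dB-Hz
Eb/N0 = C/N0 - 10*log10(R_b) = 110.3000 - 80.9944 = 29.3056 dB
Margin = Eb/N0 - Eb/N0_req = 29.3056 - 14.8 = 14.5056 dB (link closes)

14.5056 dB


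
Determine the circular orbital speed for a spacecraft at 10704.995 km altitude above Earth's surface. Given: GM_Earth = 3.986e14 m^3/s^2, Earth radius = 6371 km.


r = R_E + alt = 6371.0 + 10704.995 = 17075.9950 km = 1.7075995e+07 m
v = sqrt(mu/r) = sqrt(3.986e14 / 1.7075995e+07) = 4831.4294 m/s = 4.8314 km/s

4.8314 km/s


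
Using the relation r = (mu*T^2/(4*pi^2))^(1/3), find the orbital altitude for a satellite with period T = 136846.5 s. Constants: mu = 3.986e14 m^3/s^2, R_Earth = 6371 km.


T = 136846.5 s
r = (mu*T^2/(4*pi^2))^(1/3) = (3.986e14 * 136846.5^2 / (4*pi^2))^(1/3)
r = 5.7396003e+07 m = 57396.0029 km
alt = r - R_E = 57396.0029 - 6371 = 51025.0029 km

51025.0029 km


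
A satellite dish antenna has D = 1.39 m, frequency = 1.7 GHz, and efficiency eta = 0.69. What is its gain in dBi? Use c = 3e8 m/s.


lambda = c/f = 3e8 / 1.7e+09 = 0.1764706 m
G = eta*(pi*D/lambda)^2 = 0.69*(pi*1.39/0.1764706)^2
G = 422.5069 (linear)
G = 10*log10(422.5069) = 26.2583 dBi

26.2583 dBi


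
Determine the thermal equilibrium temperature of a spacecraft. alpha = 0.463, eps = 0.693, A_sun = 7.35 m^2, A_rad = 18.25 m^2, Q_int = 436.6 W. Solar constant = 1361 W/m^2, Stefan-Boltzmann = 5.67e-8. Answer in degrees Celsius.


Numerator = alpha*S*A_sun + Q_int = 0.463*1361*7.35 + 436.6 = 5068.1511 W
Denominator = eps*sigma*A_rad = 0.693*5.67e-8*18.25 = 7.1709908e-07 W/K^4
T^4 = 7.0675744e+09 K^4
T = 289.9463 K = 16.7963 C

16.7963 degrees Celsius


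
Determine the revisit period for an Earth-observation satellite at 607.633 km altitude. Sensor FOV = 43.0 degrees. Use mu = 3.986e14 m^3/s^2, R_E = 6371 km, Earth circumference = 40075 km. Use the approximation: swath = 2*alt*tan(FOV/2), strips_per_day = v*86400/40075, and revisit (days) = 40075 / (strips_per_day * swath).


swath = 2*607.633*tan(0.3752458) = 478.7060 km
v = sqrt(mu/r) = 7557.5924 m/s = 7.5576 km/s
strips/day = v*86400/40075 = 7.5576*86400/40075 = 16.2938
coverage/day = strips * swath = 16.2938 * 478.7060 = 7799.9633 km
revisit = 40075 / 7799.9633 = 5.1378 days

5.1378 days


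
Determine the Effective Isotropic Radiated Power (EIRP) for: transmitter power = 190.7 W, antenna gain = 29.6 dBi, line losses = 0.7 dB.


Pt = 190.7 W = 22.8035 dBW
EIRP = Pt_dBW + Gt - losses = 22.8035 + 29.6 - 0.7 = 51.7035 dBW

51.7035 dBW


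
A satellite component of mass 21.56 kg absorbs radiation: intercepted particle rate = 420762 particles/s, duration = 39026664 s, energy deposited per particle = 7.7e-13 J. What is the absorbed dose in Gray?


Total energy deposited = rate * time * E_per
  = 420762 * 39026664 * 7.7e-13 = 12.6441 J
Dose = E_total / mass = 12.6441 / 21.56
Dose = 0.586462 Gy

0.5865 Gy


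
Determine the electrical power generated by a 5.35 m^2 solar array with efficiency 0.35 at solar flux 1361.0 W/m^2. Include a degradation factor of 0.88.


P = area * eta * S * degradation
P = 5.35 * 0.35 * 1361.0 * 0.88
P = 2242.6558 W

2242.6558 W


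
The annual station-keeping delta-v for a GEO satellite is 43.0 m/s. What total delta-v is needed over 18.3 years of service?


dV = rate * years = 43.0 * 18.3
dV = 786.9000 m/s

786.9000 m/s


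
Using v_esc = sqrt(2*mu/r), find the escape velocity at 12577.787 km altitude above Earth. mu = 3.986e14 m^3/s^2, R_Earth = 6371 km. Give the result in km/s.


r = 6371.0 + 12577.787 = 18948.7870 km = 1.8948787e+07 m
v_esc = sqrt(2*mu/r) = sqrt(2*3.986e14 / 1.8948787e+07)
v_esc = 6486.2389 m/s = 6.4862 km/s

6.4862 km/s


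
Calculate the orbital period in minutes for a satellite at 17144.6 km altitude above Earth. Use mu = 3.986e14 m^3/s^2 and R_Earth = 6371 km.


r = 23515.6000 km = 2.35156e+07 m
T = 2*pi*sqrt(r^3/mu) = 2*pi*sqrt(1.3003737e+22 / 3.986e14)
T = 35887.6745 s = 598.1279 min

598.1279 minutes


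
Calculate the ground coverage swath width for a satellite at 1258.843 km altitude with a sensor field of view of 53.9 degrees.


FOV = 53.9 deg = 0.9407325 rad
swath = 2 * alt * tan(FOV/2) = 2 * 1258.843 * tan(0.4703662)
swath = 2 * 1258.843 * 0.5084267
swath = 1280.0588 km

1280.0588 km


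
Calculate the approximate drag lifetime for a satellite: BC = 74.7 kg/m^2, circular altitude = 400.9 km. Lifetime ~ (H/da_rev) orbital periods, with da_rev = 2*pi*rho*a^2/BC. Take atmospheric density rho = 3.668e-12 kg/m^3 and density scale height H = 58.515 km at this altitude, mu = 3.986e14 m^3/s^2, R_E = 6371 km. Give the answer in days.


a = R_E + alt = 6771.9000 km = 6.7719e+06 m
da_rev = 2*pi*rho*a^2/BC = 2*pi*3.668e-12*(6.7719e+06)^2/74.7 = 14.148476 m per revolution
N = H/da_rev = 58515.0000 m / 14.148476 m = 4135.7811 revolutions
P = 2*pi*sqrt(a^3/mu) = 5545.9637 s
lifetime = N*P = 4135.7811 * 5545.9637 = 2.2936892e+07 s = 265.4733 days

265.4733 days


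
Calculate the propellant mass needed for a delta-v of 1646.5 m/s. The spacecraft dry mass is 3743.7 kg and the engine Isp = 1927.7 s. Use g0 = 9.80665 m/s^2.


ve = Isp * g0 = 1927.7 * 9.80665 = 18904.279205 m/s
mass ratio = exp(dv/ve) = exp(1646.5/18904.279205) = 1.09100216
m_prop = m_dry * (mr - 1) = 3743.7 * (1.09100216 - 1)
m_prop = 340.6848 kg

340.6848 kg


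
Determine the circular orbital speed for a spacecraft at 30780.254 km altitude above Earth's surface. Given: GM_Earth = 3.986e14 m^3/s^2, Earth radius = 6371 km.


r = R_E + alt = 6371.0 + 30780.254 = 37151.2540 km = 3.7151254e+07 m
v = sqrt(mu/r) = sqrt(3.986e14 / 3.7151254e+07) = 3275.5325 m/s = 3.2755 km/s

3.2755 km/s


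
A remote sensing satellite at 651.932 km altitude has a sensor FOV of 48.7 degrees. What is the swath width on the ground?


FOV = 48.7 deg = 0.8499753 rad
swath = 2 * alt * tan(FOV/2) = 2 * 651.932 * tan(0.4249877)
swath = 2 * 651.932 * 0.4525683
swath = 590.0875 km

590.0875 km


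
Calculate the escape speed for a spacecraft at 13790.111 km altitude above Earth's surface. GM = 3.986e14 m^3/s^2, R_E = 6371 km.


r = 6371.0 + 13790.111 = 20161.1110 km = 2.0161111e+07 m
v_esc = sqrt(2*mu/r) = sqrt(2*3.986e14 / 2.0161111e+07)
v_esc = 6288.2010 m/s = 6.2882 km/s

6.2882 km/s


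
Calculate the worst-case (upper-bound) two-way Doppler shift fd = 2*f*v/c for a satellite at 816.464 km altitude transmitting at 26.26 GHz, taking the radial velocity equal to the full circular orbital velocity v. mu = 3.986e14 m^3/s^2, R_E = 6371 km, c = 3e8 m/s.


r = 7.187464e+06 m
v = sqrt(mu/r) = 7446.9906 m/s (worst-case radial velocity)
f = 26.26 GHz = 2.626e+10 Hz
fd = 2*f*v/c = 2*2.626e+10*7446.9906/3.0e+08
fd = 1.3037198e+06 Hz

1.3037e+06 Hz


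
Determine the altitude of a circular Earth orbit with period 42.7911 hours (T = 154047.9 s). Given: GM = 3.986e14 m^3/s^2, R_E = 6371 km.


T = 154047.9 s
r = (mu*T^2/(4*pi^2))^(1/3) = (3.986e14 * 154047.9^2 / (4*pi^2))^(1/3)
r = 6.2110216e+07 m = 62110.2162 km
alt = r - R_E = 62110.2162 - 6371 = 55739.2162 km

55739.2162 km


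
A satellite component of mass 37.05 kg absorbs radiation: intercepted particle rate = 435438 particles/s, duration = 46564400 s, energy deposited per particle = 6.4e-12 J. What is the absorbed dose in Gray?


Total energy deposited = rate * time * E_per
  = 435438 * 46564400 * 6.4e-12 = 129.7658 J
Dose = E_total / mass = 129.7658 / 37.05
Dose = 3.5025 Gy

3.5025 Gy


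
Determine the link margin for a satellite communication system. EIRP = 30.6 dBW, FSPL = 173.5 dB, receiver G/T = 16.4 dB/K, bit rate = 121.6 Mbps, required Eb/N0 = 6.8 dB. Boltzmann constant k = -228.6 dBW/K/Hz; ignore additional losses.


C/N0 = EIRP - FSPL + G/T - k = 30.6 - 173.5 + 16.4 - (-228.6)
C/N0 = 102.1000 dB-Hz
R_b = 121.6 Mbps = 1.216e+08 bps -> 10*log10(R_b) = 80.8493 dB-Hz
Eb/N0 = C/N0 - 10*log10(R_b) = 102.1000 - 80.8493 = 21.2507 dB
Margin = Eb/N0 - Eb/N0_req = 21.2507 - 6.8 = 14.4507 dB (link closes)

14.4507 dB


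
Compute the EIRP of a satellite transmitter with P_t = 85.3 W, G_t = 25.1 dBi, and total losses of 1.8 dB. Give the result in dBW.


Pt = 85.3 W = 19.3095 dBW
EIRP = Pt_dBW + Gt - losses = 19.3095 + 25.1 - 1.8 = 42.6095 dBW

42.6095 dBW


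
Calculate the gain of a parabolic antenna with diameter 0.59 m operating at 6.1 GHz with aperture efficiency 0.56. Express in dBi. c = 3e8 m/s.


lambda = c/f = 3e8 / 6.1e+09 = 0.04918033 m
G = eta*(pi*D/lambda)^2 = 0.56*(pi*0.59/0.04918033)^2
G = 795.4428 (linear)
G = 10*log10(795.4428) = 29.0061 dBi

29.0061 dBi


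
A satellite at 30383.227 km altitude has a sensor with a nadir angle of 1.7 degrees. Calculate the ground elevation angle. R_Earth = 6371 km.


r = R_E + alt = 36754.2270 km
Law of sines in the satellite / Earth-center / ground-point triangle:
  sin(nadir)/R_E = sin(90 + el)/r  =>  cos(el) = (r/R_E)*sin(nadir)
cos(el) = (36754.2270 / 6371.0000) * sin(1.7 deg) = 0.1711442
el = arccos(0.1711442) = 80.1456 deg
(Earth-central angle = 90 - nadir - el = 8.1544 deg)

80.1456 degrees


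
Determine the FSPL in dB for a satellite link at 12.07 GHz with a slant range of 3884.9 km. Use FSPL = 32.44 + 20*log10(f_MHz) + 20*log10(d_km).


f = 12.07 GHz = 12070.0000 MHz
d = 3884.9 km
FSPL = 32.44 + 20*log10(12070.0000) + 20*log10(3884.9)
FSPL = 32.44 + 81.6341 + 71.7876
FSPL = 185.8617 dB

185.8617 dB


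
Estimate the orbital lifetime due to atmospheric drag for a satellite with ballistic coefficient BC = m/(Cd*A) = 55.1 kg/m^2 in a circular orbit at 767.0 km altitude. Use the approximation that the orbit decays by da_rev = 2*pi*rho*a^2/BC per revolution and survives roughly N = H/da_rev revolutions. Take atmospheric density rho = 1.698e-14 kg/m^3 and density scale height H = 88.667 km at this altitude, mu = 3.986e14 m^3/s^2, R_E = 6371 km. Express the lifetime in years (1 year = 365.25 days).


a = R_E + alt = 7138.0000 km = 7.138e+06 m
da_rev = 2*pi*rho*a^2/BC = 2*pi*1.698e-14*(7.138e+06)^2/55.1 = 0.0986549868 m per revolution
N = H/da_rev = 88667.0000 m / 0.0986549868 m = 898758.4197 revolutions
P = 2*pi*sqrt(a^3/mu) = 6001.7242 s
lifetime = N*P = 898758.4197 * 6001.7242 = 5.3941002e+09 s = 62431.7151 days
years = 62431.7151 / 365.25 = 170.9287 years

170.9287 years


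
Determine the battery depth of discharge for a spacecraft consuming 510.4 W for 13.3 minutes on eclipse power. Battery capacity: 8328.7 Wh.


E_used = P * t / 60 = 510.4 * 13.3 / 60 = 113.1387 Wh
DOD = E_used / E_total * 100 = 113.1387 / 8328.7 * 100
DOD = 1.3584 %

1.3584 %


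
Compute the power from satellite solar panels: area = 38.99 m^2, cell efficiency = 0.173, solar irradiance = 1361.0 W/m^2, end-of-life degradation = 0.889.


P = area * eta * S * degradation
P = 38.99 * 0.173 * 1361.0 * 0.889
P = 8161.2978 W

8161.2978 W


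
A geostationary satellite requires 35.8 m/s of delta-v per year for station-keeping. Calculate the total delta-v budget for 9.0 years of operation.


dV = rate * years = 35.8 * 9.0
dV = 322.2000 m/s

322.2000 m/s


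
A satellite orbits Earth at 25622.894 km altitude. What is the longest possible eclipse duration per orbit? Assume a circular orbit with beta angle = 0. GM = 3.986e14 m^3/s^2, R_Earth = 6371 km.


r = 31993.8940 km
T = 949.2063 min
Eclipse fraction = arcsin(R_E/r)/pi = arcsin(6371.0000/31993.8940)/pi
= arcsin(0.1991317)/pi = 0.06381217
Eclipse duration = 0.06381217 * 949.2063 = 60.5709 min

60.5709 minutes


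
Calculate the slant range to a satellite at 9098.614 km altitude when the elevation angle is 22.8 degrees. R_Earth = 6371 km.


h = 9098.614 km, el = 22.8 deg
d = -R_E*sin(el) + sqrt((R_E*sin(el))^2 + 2*R_E*h + h^2)
d = -6371.0000*sin(0.3979351) + sqrt((6371.0000*0.3875156)^2 + 2*6371.0000*9098.614 + 9098.614^2)
d = 11842.4832 km

11842.4832 km


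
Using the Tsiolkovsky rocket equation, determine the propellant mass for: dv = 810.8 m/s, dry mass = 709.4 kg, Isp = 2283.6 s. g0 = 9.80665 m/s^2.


ve = Isp * g0 = 2283.6 * 9.80665 = 22394.465940 m/s
mass ratio = exp(dv/ve) = exp(810.8/22394.465940) = 1.03686877
m_prop = m_dry * (mr - 1) = 709.4 * (1.03686877 - 1)
m_prop = 26.1547 kg

26.1547 kg


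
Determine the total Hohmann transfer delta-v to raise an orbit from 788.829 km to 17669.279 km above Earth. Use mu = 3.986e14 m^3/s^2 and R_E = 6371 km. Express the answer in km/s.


r1 = 7159.8290 km = 7.159829e+06 m
r2 = 24040.2790 km = 2.4040279e+07 m
dv1 = sqrt(mu/r1)*(sqrt(2*r2/(r1+r2)) - 1) = 1801.0620 m/s
dv2 = sqrt(mu/r2)*(1 - sqrt(2*r1/(r1+r2))) = 1313.3267 m/s
total dv = |dv1| + |dv2| = 1801.0620 + 1313.3267 = 3114.3887 m/s = 3.1144 km/s

3.1144 km/s


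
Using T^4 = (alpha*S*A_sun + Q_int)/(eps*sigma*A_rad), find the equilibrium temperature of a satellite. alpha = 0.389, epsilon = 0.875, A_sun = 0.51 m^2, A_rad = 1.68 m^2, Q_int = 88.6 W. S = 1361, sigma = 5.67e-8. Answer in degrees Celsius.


Numerator = alpha*S*A_sun + Q_int = 0.389*1361*0.51 + 88.6 = 358.6088 W
Denominator = eps*sigma*A_rad = 0.875*5.67e-8*1.68 = 8.3349e-08 W/K^4
T^4 = 4.3024966e+09 K^4
T = 256.1121 K = -17.0379 C

-17.0379 degrees Celsius


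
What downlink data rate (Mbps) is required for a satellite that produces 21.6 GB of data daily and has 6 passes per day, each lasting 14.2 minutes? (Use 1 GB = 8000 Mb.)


total contact time = 6 * 14.2 * 60 = 5112.0000 s
data = 21.6 GB = 172800.0000 Mb
rate = 172800.0000 / 5112.0000 = 33.8028 Mbps

33.8028 Mbps


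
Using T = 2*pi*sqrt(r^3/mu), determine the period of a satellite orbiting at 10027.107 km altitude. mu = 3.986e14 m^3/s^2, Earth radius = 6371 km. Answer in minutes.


r = 16398.1070 km = 1.6398107e+07 m
T = 2*pi*sqrt(r^3/mu) = 2*pi*sqrt(4.4094168e+21 / 3.986e14)
T = 20897.8590 s = 348.2977 min

348.2977 minutes


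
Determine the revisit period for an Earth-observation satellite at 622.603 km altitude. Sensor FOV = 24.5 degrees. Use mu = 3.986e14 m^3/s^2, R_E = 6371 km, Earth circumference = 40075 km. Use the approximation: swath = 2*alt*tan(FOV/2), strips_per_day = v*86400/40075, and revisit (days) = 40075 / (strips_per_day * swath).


swath = 2*622.603*tan(0.2138028) = 270.3607 km
v = sqrt(mu/r) = 7549.4995 m/s = 7.5495 km/s
strips/day = v*86400/40075 = 7.5495*86400/40075 = 16.2764
coverage/day = strips * swath = 16.2764 * 270.3607 = 4400.4995 km
revisit = 40075 / 4400.4995 = 9.1069 days

9.1069 days


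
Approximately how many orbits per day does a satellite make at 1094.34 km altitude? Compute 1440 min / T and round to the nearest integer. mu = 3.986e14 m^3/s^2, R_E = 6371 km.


r = 7.46534e+06 m
T = 2*pi*sqrt(r^3/mu) = 6419.2695 s = 106.9878 min
revs/day = 1440 / 106.9878 = 13.4595
Rounded: 13 revolutions per day

13 revolutions per day


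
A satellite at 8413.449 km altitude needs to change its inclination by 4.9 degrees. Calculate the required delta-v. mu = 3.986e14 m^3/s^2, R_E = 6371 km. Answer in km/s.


r = 14784.4490 km = 1.4784449e+07 m
V = sqrt(mu/r) = 5192.3753 m/s
di = 4.9 deg = 0.08552113 rad
dV = 2*V*sin(di/2) = 2*5192.3753*sin(0.04276057)
dV = 443.9225 m/s = 0.4439225 km/s

0.4439 km/s


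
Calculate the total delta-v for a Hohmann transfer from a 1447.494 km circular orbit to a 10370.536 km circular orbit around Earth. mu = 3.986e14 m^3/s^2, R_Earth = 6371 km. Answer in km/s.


r1 = 7818.4940 km = 7.818494e+06 m
r2 = 16741.5360 km = 1.6741536e+07 m
dv1 = sqrt(mu/r1)*(sqrt(2*r2/(r1+r2)) - 1) = 1196.7675 m/s
dv2 = sqrt(mu/r2)*(1 - sqrt(2*r1/(r1+r2))) = 986.0148 m/s
total dv = |dv1| + |dv2| = 1196.7675 + 986.0148 = 2182.7823 m/s = 2.1828 km/s

2.1828 km/s


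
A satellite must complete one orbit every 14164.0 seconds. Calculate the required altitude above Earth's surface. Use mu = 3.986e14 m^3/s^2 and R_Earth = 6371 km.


T = 14164.0 s
r = (mu*T^2/(4*pi^2))^(1/3) = (3.986e14 * 14164.0^2 / (4*pi^2))^(1/3)
r = 1.2652698e+07 m = 12652.6977 km
alt = r - R_E = 12652.6977 - 6371 = 6281.6977 km

6281.6977 km


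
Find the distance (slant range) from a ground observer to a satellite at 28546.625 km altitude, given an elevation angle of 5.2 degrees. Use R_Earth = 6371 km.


h = 28546.625 km, el = 5.2 deg
d = -R_E*sin(el) + sqrt((R_E*sin(el))^2 + 2*R_E*h + h^2)
d = -6371.0000*sin(0.09075712) + sqrt((6371.0000*0.09063258)^2 + 2*6371.0000*28546.625 + 28546.625^2)
d = 33758.9208 km

33758.9208 km


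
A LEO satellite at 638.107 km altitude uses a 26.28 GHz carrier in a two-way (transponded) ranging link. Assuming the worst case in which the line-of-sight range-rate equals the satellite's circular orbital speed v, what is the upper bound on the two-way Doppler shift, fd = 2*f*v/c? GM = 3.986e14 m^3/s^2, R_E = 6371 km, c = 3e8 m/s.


r = 7.009107e+06 m
v = sqrt(mu/r) = 7541.1452 m/s (worst-case radial velocity)
f = 26.28 GHz = 2.628e+10 Hz
fd = 2*f*v/c = 2*2.628e+10*7541.1452/3.0e+08
fd = 1.3212086e+06 Hz

1.3212e+06 Hz


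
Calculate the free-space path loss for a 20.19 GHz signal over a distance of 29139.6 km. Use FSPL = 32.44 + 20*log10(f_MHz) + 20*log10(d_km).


f = 20.19 GHz = 20190.0000 MHz
d = 29139.6 km
FSPL = 32.44 + 20*log10(20190.0000) + 20*log10(29139.6)
FSPL = 32.44 + 86.1027 + 89.2897
FSPL = 207.8324 dB

207.8324 dB


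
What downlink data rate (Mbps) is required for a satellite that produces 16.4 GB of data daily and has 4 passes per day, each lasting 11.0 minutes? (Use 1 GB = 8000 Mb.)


total contact time = 4 * 11.0 * 60 = 2640.0000 s
data = 16.4 GB = 131200.0000 Mb
rate = 131200.0000 / 2640.0000 = 49.6970 Mbps

49.6970 Mbps


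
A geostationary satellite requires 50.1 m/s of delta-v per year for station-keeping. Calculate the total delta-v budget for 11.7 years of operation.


dV = rate * years = 50.1 * 11.7
dV = 586.1700 m/s

586.1700 m/s


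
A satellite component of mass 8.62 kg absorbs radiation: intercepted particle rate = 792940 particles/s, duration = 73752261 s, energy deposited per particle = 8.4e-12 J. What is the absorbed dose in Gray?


Total energy deposited = rate * time * E_per
  = 792940 * 73752261 * 8.4e-12 = 491.2414 J
Dose = E_total / mass = 491.2414 / 8.62
Dose = 56.9886 Gy

56.9886 Gy


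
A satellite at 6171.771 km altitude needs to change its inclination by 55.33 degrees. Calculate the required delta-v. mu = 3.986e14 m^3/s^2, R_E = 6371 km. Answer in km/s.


r = 12542.7710 km = 1.2542771e+07 m
V = sqrt(mu/r) = 5637.3098 m/s
di = 55.33 deg = 0.9656907 rad
dV = 2*V*sin(di/2) = 2*5637.3098*sin(0.4828453)
dV = 5234.8183 m/s = 5.2348 km/s

5.2348 km/s


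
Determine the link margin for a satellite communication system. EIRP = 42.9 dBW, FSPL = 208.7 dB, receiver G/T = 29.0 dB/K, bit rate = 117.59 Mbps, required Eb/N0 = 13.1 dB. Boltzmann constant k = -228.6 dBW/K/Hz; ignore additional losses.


C/N0 = EIRP - FSPL + G/T - k = 42.9 - 208.7 + 29.0 - (-228.6)
C/N0 = 91.8000 dB-Hz
R_b = 117.59 Mbps = 1.1759e+08 bps -> 10*log10(R_b) = 80.7037 dB-Hz
Eb/N0 = C/N0 - 10*log10(R_b) = 91.8000 - 80.7037 = 11.0963 dB
Margin = Eb/N0 - Eb/N0_req = 11.0963 - 13.1 = -2.0037 dB (negative margin: link does not close)

-2.0037 dB


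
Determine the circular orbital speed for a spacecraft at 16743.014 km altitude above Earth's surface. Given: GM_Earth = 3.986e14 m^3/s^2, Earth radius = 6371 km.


r = R_E + alt = 6371.0 + 16743.014 = 23114.0140 km = 2.3114014e+07 m
v = sqrt(mu/r) = sqrt(3.986e14 / 2.3114014e+07) = 4152.7039 m/s = 4.1527 km/s

4.1527 km/s


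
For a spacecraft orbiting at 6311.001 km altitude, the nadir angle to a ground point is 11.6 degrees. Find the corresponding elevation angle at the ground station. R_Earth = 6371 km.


r = R_E + alt = 12682.0010 km
Law of sines in the satellite / Earth-center / ground-point triangle:
  sin(nadir)/R_E = sin(90 + el)/r  =>  cos(el) = (r/R_E)*sin(nadir)
cos(el) = (12682.0010 / 6371.0000) * sin(11.6 deg) = 0.4002622
el = arccos(0.4002622) = 66.4054 deg
(Earth-central angle = 90 - nadir - el = 11.9946 deg)

66.4054 degrees


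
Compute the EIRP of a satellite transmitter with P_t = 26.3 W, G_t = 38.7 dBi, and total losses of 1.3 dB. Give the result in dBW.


Pt = 26.3 W = 14.1996 dBW
EIRP = Pt_dBW + Gt - losses = 14.1996 + 38.7 - 1.3 = 51.5996 dBW

51.5996 dBW


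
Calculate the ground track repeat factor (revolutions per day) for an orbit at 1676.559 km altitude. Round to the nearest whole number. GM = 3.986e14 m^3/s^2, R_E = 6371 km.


r = 8.047559e+06 m
T = 2*pi*sqrt(r^3/mu) = 7184.6808 s = 119.7447 min
revs/day = 1440 / 119.7447 = 12.0256
Rounded: 12 revolutions per day

12 revolutions per day


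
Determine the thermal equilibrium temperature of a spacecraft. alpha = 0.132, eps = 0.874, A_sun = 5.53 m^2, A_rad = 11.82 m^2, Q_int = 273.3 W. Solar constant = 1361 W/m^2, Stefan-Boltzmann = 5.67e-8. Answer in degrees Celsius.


Numerator = alpha*S*A_sun + Q_int = 0.132*1361*5.53 + 273.3 = 1266.7756 W
Denominator = eps*sigma*A_rad = 0.874*5.67e-8*11.82 = 5.8574956e-07 W/K^4
T^4 = 2.1626573e+09 K^4
T = 215.6487 K = -57.5013 C

-57.5013 degrees Celsius


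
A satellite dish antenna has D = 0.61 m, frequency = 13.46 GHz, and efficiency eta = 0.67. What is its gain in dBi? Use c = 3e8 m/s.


lambda = c/f = 3e8 / 1.346e+10 = 0.02228826 m
G = eta*(pi*D/lambda)^2 = 0.67*(pi*0.61/0.02228826)^2
G = 4953.1540 (linear)
G = 10*log10(4953.1540) = 36.9488 dBi

36.9488 dBi


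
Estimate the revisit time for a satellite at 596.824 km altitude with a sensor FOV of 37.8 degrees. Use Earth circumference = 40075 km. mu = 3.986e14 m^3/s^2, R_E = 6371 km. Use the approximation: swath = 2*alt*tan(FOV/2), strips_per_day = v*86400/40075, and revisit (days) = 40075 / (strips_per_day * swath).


swath = 2*596.824*tan(0.3298672) = 408.6771 km
v = sqrt(mu/r) = 7563.4521 m/s = 7.5635 km/s
strips/day = v*86400/40075 = 7.5635*86400/40075 = 16.3065
coverage/day = strips * swath = 16.3065 * 408.6771 = 6664.0850 km
revisit = 40075 / 6664.0850 = 6.0136 days

6.0136 days


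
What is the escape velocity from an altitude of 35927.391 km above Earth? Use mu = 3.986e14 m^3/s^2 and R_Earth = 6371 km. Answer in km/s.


r = 6371.0 + 35927.391 = 42298.3910 km = 4.2298391e+07 m
v_esc = sqrt(2*mu/r) = sqrt(2*3.986e14 / 4.2298391e+07)
v_esc = 4341.3192 m/s = 4.3413 km/s

4.3413 km/s


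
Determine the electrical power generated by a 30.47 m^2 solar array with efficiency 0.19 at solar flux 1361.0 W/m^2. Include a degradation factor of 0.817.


P = area * eta * S * degradation
P = 30.47 * 0.19 * 1361.0 * 0.817
P = 6437.3369 W

6437.3369 W


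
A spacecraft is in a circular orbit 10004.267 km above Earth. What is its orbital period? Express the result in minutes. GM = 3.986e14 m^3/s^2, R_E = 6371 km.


r = 16375.2670 km = 1.6375267e+07 m
T = 2*pi*sqrt(r^3/mu) = 2*pi*sqrt(4.3910175e+21 / 3.986e14)
T = 20854.2131 s = 347.5702 min

347.5702 minutes


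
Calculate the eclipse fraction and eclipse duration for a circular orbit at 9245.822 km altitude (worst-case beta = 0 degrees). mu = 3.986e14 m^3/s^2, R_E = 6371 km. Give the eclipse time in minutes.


r = 15616.8220 km
T = 323.7047 min
Eclipse fraction = arcsin(R_E/r)/pi = arcsin(6371.0000/15616.8220)/pi
= arcsin(0.4079575)/pi = 0.1337589
Eclipse duration = 0.1337589 * 323.7047 = 43.2984 min

43.2984 minutes


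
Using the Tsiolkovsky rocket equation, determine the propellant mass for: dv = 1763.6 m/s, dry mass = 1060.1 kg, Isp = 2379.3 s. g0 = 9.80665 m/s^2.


ve = Isp * g0 = 2379.3 * 9.80665 = 23332.962345 m/s
mass ratio = exp(dv/ve) = exp(1763.6/23332.962345) = 1.07851388
m_prop = m_dry * (mr - 1) = 1060.1 * (1.07851388 - 1)
m_prop = 83.2326 kg

83.2326 kg


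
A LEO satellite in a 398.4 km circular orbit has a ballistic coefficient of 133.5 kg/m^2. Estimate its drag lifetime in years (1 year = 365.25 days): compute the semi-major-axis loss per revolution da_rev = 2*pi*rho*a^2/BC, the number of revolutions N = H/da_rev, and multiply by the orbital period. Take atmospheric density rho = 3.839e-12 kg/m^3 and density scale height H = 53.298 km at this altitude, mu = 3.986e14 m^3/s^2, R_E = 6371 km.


a = R_E + alt = 6769.4000 km = 6.7694e+06 m
da_rev = 2*pi*rho*a^2/BC = 2*pi*3.839e-12*(6.7694e+06)^2/133.5 = 8.279747 m per revolution
N = H/da_rev = 53298.0000 m / 8.279747 m = 6437.1532 revolutions
P = 2*pi*sqrt(a^3/mu) = 5542.8929 s
lifetime = N*P = 6437.1532 * 5542.8929 = 3.5680451e+07 s = 412.9682 days
years = 412.9682 / 365.25 = 1.1306 years

1.1306 years


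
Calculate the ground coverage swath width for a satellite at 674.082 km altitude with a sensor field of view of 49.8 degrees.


FOV = 49.8 deg = 0.869174 rad
swath = 2 * alt * tan(FOV/2) = 2 * 674.082 * tan(0.434587)
swath = 2 * 674.082 * 0.4641845
swath = 625.7969 km

625.7969 km


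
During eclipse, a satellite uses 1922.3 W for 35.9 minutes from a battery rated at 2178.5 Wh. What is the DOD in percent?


E_used = P * t / 60 = 1922.3 * 35.9 / 60 = 1150.1762 Wh
DOD = E_used / E_total * 100 = 1150.1762 / 2178.5 * 100
DOD = 52.7967 %

52.7967 %


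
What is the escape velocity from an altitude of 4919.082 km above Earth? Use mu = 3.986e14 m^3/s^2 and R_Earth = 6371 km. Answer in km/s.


r = 6371.0 + 4919.082 = 11290.0820 km = 1.1290082e+07 m
v_esc = sqrt(2*mu/r) = sqrt(2*3.986e14 / 1.1290082e+07)
v_esc = 8403.0142 m/s = 8.4030 km/s

8.4030 km/s


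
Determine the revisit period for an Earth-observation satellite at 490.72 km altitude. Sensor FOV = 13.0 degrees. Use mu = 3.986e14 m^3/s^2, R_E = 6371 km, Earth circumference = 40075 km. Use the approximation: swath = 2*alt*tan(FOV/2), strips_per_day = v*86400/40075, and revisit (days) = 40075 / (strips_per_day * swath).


swath = 2*490.72*tan(0.1134464) = 111.8210 km
v = sqrt(mu/r) = 7621.7053 m/s = 7.6217 km/s
strips/day = v*86400/40075 = 7.6217*86400/40075 = 16.4321
coverage/day = strips * swath = 16.4321 * 111.8210 = 1837.4503 km
revisit = 40075 / 1837.4503 = 21.8101 days

21.8101 days


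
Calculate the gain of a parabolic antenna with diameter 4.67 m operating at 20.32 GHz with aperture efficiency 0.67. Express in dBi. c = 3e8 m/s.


lambda = c/f = 3e8 / 2.032e+10 = 0.01476378 m
G = eta*(pi*D/lambda)^2 = 0.67*(pi*4.67/0.01476378)^2
G = 661626.9805 (linear)
G = 10*log10(661626.9805) = 58.2061 dBi

58.2061 dBi


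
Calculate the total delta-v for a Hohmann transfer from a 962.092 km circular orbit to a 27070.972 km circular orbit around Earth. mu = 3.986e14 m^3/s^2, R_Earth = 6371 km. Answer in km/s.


r1 = 7333.0920 km = 7.333092e+06 m
r2 = 33441.9720 km = 3.3441972e+07 m
dv1 = sqrt(mu/r1)*(sqrt(2*r2/(r1+r2)) - 1) = 2069.8621 m/s
dv2 = sqrt(mu/r2)*(1 - sqrt(2*r1/(r1+r2))) = 1381.8712 m/s
total dv = |dv1| + |dv2| = 2069.8621 + 1381.8712 = 3451.7333 m/s = 3.4517 km/s

3.4517 km/s


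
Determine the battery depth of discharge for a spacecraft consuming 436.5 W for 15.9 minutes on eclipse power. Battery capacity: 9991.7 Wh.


E_used = P * t / 60 = 436.5 * 15.9 / 60 = 115.6725 Wh
DOD = E_used / E_total * 100 = 115.6725 / 9991.7 * 100
DOD = 1.1577 %

1.1577 %


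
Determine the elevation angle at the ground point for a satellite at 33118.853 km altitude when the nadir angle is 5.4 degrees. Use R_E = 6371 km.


r = R_E + alt = 39489.8530 km
Law of sines in the satellite / Earth-center / ground-point triangle:
  sin(nadir)/R_E = sin(90 + el)/r  =>  cos(el) = (r/R_E)*sin(nadir)
cos(el) = (39489.8530 / 6371.0000) * sin(5.4 deg) = 0.5833187
el = arccos(0.5833187) = 54.3157 deg
(Earth-central angle = 90 - nadir - el = 30.2843 deg)

54.3157 degrees


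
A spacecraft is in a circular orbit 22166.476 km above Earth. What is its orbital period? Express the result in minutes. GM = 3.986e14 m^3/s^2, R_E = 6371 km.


r = 28537.4760 km = 2.8537476e+07 m
T = 2*pi*sqrt(r^3/mu) = 2*pi*sqrt(2.3240565e+22 / 3.986e14)
T = 47977.1626 s = 799.6194 min

799.6194 minutes


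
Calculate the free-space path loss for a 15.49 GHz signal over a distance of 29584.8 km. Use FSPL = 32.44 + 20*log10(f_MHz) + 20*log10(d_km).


f = 15.49 GHz = 15490.0000 MHz
d = 29584.8 km
FSPL = 32.44 + 20*log10(15490.0000) + 20*log10(29584.8)
FSPL = 32.44 + 83.8010 + 89.4214
FSPL = 205.6624 dB

205.6624 dB


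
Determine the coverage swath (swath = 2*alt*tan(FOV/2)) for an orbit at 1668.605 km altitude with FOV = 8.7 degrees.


FOV = 8.7 deg = 0.1518436 rad
swath = 2 * alt * tan(FOV/2) = 2 * 1668.605 * tan(0.07592182)
swath = 2 * 1668.605 * 0.07606803
swath = 253.8550 km

253.8550 km
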